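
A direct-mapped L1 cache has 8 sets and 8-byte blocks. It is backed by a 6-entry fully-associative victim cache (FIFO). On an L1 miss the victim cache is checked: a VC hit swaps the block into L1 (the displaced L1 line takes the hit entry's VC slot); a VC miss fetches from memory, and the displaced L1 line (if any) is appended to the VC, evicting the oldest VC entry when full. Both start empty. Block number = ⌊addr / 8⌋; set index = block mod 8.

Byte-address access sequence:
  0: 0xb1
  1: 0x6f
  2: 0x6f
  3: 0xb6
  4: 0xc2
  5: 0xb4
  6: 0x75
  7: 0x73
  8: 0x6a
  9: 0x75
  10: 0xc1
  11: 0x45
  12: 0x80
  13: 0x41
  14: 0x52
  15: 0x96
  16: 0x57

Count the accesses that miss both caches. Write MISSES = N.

  [0] addr=0xb1 blk=22 s=6: MISS | VC []
  [1] addr=0x6f blk=13 s=5: MISS | VC []
  [2] addr=0x6f blk=13 s=5: L1-HIT | VC []
  [3] addr=0xb6 blk=22 s=6: L1-HIT | VC []
  [4] addr=0xc2 blk=24 s=0: MISS | VC []
  [5] addr=0xb4 blk=22 s=6: L1-HIT | VC []
  [6] addr=0x75 blk=14 s=6: MISS | VC [22]
  [7] addr=0x73 blk=14 s=6: L1-HIT | VC [22]
  [8] addr=0x6a blk=13 s=5: L1-HIT | VC [22]
  [9] addr=0x75 blk=14 s=6: L1-HIT | VC [22]
  [10] addr=0xc1 blk=24 s=0: L1-HIT | VC [22]
  [11] addr=0x45 blk=8 s=0: MISS | VC [22, 24]
  [12] addr=0x80 blk=16 s=0: MISS | VC [22, 24, 8]
  [13] addr=0x41 blk=8 s=0: VC-HIT | VC [22, 24, 16]
  [14] addr=0x52 blk=10 s=2: MISS | VC [22, 24, 16]
  [15] addr=0x96 blk=18 s=2: MISS | VC [22, 24, 16, 10]
  [16] addr=0x57 blk=10 s=2: VC-HIT | VC [22, 24, 16, 18]

MISSES = 8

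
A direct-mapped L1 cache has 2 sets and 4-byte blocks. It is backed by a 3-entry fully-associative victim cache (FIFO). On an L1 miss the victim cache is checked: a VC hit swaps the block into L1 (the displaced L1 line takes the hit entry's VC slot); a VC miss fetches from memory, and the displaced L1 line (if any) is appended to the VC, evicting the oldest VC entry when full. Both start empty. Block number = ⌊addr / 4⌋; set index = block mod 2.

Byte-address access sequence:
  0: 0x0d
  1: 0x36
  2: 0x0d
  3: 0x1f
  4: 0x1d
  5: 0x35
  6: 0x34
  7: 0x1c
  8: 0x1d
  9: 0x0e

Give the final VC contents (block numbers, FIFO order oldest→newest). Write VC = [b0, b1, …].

VC = [13, 7]

  [0] addr=0xd blk=3 s=1: MISS | VC []
  [1] addr=0x36 blk=13 s=1: MISS | VC [3]
  [2] addr=0xd blk=3 s=1: VC-HIT | VC [13]
  [3] addr=0x1f blk=7 s=1: MISS | VC [13, 3]
  [4] addr=0x1d blk=7 s=1: L1-HIT | VC [13, 3]
  [5] addr=0x35 blk=13 s=1: VC-HIT | VC [7, 3]
  [6] addr=0x34 blk=13 s=1: L1-HIT | VC [7, 3]
  [7] addr=0x1c blk=7 s=1: VC-HIT | VC [13, 3]
  [8] addr=0x1d blk=7 s=1: L1-HIT | VC [13, 3]
  [9] addr=0xe blk=3 s=1: VC-HIT | VC [13, 7]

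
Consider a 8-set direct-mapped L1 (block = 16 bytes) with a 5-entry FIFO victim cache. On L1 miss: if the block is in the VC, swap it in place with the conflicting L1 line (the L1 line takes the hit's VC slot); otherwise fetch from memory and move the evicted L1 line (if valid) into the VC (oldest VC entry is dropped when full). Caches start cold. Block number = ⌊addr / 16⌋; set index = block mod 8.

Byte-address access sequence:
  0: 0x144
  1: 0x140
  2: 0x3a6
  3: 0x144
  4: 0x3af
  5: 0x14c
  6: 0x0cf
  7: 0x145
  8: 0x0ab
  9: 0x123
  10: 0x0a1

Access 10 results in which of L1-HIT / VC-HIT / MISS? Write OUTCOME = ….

OUTCOME = VC-HIT

0: 0x144 (blk 20, set 4) → MISS  vc=[]
1: 0x140 (blk 20, set 4) → L1-HIT  vc=[]
2: 0x3a6 (blk 58, set 2) → MISS  vc=[]
3: 0x144 (blk 20, set 4) → L1-HIT  vc=[]
4: 0x3af (blk 58, set 2) → L1-HIT  vc=[]
5: 0x14c (blk 20, set 4) → L1-HIT  vc=[]
6: 0xcf (blk 12, set 4) → MISS  vc=[20]
7: 0x145 (blk 20, set 4) → VC-HIT  vc=[12]
8: 0xab (blk 10, set 2) → MISS  vc=[12, 58]
9: 0x123 (blk 18, set 2) → MISS  vc=[12, 58, 10]
10: 0xa1 (blk 10, set 2) → VC-HIT  vc=[12, 58, 18]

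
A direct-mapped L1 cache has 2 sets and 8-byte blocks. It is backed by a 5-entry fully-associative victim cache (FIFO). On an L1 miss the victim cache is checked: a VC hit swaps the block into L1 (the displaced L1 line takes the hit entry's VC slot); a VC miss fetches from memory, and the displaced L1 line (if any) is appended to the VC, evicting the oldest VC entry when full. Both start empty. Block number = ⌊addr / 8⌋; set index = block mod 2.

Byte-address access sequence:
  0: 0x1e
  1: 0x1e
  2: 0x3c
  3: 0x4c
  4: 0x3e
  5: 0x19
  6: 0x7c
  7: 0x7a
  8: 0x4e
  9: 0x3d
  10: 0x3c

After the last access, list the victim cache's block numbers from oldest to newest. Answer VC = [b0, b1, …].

0: 0x1e (blk 3, set 1) → MISS  vc=[]
1: 0x1e (blk 3, set 1) → L1-HIT  vc=[]
2: 0x3c (blk 7, set 1) → MISS  vc=[3]
3: 0x4c (blk 9, set 1) → MISS  vc=[3, 7]
4: 0x3e (blk 7, set 1) → VC-HIT  vc=[3, 9]
5: 0x19 (blk 3, set 1) → VC-HIT  vc=[7, 9]
6: 0x7c (blk 15, set 1) → MISS  vc=[7, 9, 3]
7: 0x7a (blk 15, set 1) → L1-HIT  vc=[7, 9, 3]
8: 0x4e (blk 9, set 1) → VC-HIT  vc=[7, 15, 3]
9: 0x3d (blk 7, set 1) → VC-HIT  vc=[9, 15, 3]
10: 0x3c (blk 7, set 1) → L1-HIT  vc=[9, 15, 3]

VC = [9, 15, 3]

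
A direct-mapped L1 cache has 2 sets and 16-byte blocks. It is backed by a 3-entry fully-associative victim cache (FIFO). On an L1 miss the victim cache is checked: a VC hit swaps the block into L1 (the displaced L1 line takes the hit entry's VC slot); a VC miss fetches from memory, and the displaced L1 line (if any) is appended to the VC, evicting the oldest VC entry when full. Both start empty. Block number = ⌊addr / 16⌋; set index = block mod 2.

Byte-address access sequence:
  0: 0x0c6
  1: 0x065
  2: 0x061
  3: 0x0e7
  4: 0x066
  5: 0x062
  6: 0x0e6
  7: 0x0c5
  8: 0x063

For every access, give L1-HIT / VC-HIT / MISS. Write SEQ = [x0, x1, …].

0: 0xc6 (blk 12, set 0) → MISS  vc=[]
1: 0x65 (blk 6, set 0) → MISS  vc=[12]
2: 0x61 (blk 6, set 0) → L1-HIT  vc=[12]
3: 0xe7 (blk 14, set 0) → MISS  vc=[12, 6]
4: 0x66 (blk 6, set 0) → VC-HIT  vc=[12, 14]
5: 0x62 (blk 6, set 0) → L1-HIT  vc=[12, 14]
6: 0xe6 (blk 14, set 0) → VC-HIT  vc=[12, 6]
7: 0xc5 (blk 12, set 0) → VC-HIT  vc=[14, 6]
8: 0x63 (blk 6, set 0) → VC-HIT  vc=[14, 12]

SEQ = [MISS, MISS, L1-HIT, MISS, VC-HIT, L1-HIT, VC-HIT, VC-HIT, VC-HIT]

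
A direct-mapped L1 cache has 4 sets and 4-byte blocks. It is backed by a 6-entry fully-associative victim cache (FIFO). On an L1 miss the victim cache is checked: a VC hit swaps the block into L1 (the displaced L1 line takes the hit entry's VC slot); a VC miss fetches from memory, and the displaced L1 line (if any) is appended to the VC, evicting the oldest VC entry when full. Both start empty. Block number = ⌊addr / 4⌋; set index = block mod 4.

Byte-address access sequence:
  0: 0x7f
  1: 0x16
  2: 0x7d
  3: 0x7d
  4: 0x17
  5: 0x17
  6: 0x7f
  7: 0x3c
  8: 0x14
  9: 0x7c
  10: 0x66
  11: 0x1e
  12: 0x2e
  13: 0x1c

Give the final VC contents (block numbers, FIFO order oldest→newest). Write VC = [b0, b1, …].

VC = [15, 5, 31, 11]

#0 0x7f→b31/s3 MISS; vc=[]
#1 0x16→b5/s1 MISS; vc=[]
#2 0x7d→b31/s3 L1-HIT; vc=[]
#3 0x7d→b31/s3 L1-HIT; vc=[]
#4 0x17→b5/s1 L1-HIT; vc=[]
#5 0x17→b5/s1 L1-HIT; vc=[]
#6 0x7f→b31/s3 L1-HIT; vc=[]
#7 0x3c→b15/s3 MISS; vc=[31]
#8 0x14→b5/s1 L1-HIT; vc=[31]
#9 0x7c→b31/s3 VC-HIT; vc=[15]
#10 0x66→b25/s1 MISS; vc=[15,5]
#11 0x1e→b7/s3 MISS; vc=[15,5,31]
#12 0x2e→b11/s3 MISS; vc=[15,5,31,7]
#13 0x1c→b7/s3 VC-HIT; vc=[15,5,31,11]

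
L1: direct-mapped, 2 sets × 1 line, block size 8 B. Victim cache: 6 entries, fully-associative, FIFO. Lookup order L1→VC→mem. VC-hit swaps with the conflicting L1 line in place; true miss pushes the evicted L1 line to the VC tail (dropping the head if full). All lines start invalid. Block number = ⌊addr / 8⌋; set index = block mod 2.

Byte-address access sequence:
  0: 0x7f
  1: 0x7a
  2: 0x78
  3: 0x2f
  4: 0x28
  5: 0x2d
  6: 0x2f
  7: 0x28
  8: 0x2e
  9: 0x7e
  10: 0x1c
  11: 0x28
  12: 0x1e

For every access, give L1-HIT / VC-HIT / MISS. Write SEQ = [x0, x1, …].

SEQ = [MISS, L1-HIT, L1-HIT, MISS, L1-HIT, L1-HIT, L1-HIT, L1-HIT, L1-HIT, VC-HIT, MISS, VC-HIT, VC-HIT]

0: 0x7f (blk 15, set 1) → MISS  vc=[]
1: 0x7a (blk 15, set 1) → L1-HIT  vc=[]
2: 0x78 (blk 15, set 1) → L1-HIT  vc=[]
3: 0x2f (blk 5, set 1) → MISS  vc=[15]
4: 0x28 (blk 5, set 1) → L1-HIT  vc=[15]
5: 0x2d (blk 5, set 1) → L1-HIT  vc=[15]
6: 0x2f (blk 5, set 1) → L1-HIT  vc=[15]
7: 0x28 (blk 5, set 1) → L1-HIT  vc=[15]
8: 0x2e (blk 5, set 1) → L1-HIT  vc=[15]
9: 0x7e (blk 15, set 1) → VC-HIT  vc=[5]
10: 0x1c (blk 3, set 1) → MISS  vc=[5, 15]
11: 0x28 (blk 5, set 1) → VC-HIT  vc=[3, 15]
12: 0x1e (blk 3, set 1) → VC-HIT  vc=[5, 15]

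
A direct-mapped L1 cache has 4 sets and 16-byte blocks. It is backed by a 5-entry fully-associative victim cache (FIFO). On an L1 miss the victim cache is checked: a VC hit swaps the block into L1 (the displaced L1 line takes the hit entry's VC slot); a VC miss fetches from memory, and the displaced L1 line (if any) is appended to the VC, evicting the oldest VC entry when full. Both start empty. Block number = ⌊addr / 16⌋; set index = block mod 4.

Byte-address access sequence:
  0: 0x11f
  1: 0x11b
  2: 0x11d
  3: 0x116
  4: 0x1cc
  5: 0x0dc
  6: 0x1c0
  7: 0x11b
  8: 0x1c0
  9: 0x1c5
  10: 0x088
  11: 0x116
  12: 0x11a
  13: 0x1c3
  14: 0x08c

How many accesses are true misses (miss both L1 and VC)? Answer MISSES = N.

0: 0x11f (blk 17, set 1) → MISS  vc=[]
1: 0x11b (blk 17, set 1) → L1-HIT  vc=[]
2: 0x11d (blk 17, set 1) → L1-HIT  vc=[]
3: 0x116 (blk 17, set 1) → L1-HIT  vc=[]
4: 0x1cc (blk 28, set 0) → MISS  vc=[]
5: 0xdc (blk 13, set 1) → MISS  vc=[17]
6: 0x1c0 (blk 28, set 0) → L1-HIT  vc=[17]
7: 0x11b (blk 17, set 1) → VC-HIT  vc=[13]
8: 0x1c0 (blk 28, set 0) → L1-HIT  vc=[13]
9: 0x1c5 (blk 28, set 0) → L1-HIT  vc=[13]
10: 0x88 (blk 8, set 0) → MISS  vc=[13, 28]
11: 0x116 (blk 17, set 1) → L1-HIT  vc=[13, 28]
12: 0x11a (blk 17, set 1) → L1-HIT  vc=[13, 28]
13: 0x1c3 (blk 28, set 0) → VC-HIT  vc=[13, 8]
14: 0x8c (blk 8, set 0) → VC-HIT  vc=[13, 28]

MISSES = 4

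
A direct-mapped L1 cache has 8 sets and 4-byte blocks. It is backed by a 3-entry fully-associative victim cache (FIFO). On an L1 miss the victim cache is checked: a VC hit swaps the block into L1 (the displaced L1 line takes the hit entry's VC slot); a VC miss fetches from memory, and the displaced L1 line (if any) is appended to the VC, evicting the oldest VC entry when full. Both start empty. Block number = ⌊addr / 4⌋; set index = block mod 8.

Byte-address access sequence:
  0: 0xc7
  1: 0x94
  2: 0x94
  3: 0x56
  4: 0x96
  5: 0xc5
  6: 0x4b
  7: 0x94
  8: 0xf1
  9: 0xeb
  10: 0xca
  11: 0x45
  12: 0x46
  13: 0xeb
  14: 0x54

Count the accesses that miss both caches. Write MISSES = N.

MISSES = 9

#0 0xc7→b49/s1 MISS; vc=[]
#1 0x94→b37/s5 MISS; vc=[]
#2 0x94→b37/s5 L1-HIT; vc=[]
#3 0x56→b21/s5 MISS; vc=[37]
#4 0x96→b37/s5 VC-HIT; vc=[21]
#5 0xc5→b49/s1 L1-HIT; vc=[21]
#6 0x4b→b18/s2 MISS; vc=[21]
#7 0x94→b37/s5 L1-HIT; vc=[21]
#8 0xf1→b60/s4 MISS; vc=[21]
#9 0xeb→b58/s2 MISS; vc=[21,18]
#10 0xca→b50/s2 MISS; vc=[21,18,58]
#11 0x45→b17/s1 MISS; vc=[18,58,49]
#12 0x46→b17/s1 L1-HIT; vc=[18,58,49]
#13 0xeb→b58/s2 VC-HIT; vc=[18,50,49]
#14 0x54→b21/s5 MISS; vc=[50,49,37]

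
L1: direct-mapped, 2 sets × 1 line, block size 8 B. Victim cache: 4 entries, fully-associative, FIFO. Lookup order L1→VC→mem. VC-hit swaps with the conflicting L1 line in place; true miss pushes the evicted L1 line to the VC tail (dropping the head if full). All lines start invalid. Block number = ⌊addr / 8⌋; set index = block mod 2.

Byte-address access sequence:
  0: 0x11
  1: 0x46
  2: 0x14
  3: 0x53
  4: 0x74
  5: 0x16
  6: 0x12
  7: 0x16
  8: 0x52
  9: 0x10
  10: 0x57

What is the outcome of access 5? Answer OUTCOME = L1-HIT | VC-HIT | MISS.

0: 0x11 (blk 2, set 0) → MISS  vc=[]
1: 0x46 (blk 8, set 0) → MISS  vc=[2]
2: 0x14 (blk 2, set 0) → VC-HIT  vc=[8]
3: 0x53 (blk 10, set 0) → MISS  vc=[8, 2]
4: 0x74 (blk 14, set 0) → MISS  vc=[8, 2, 10]
5: 0x16 (blk 2, set 0) → VC-HIT  vc=[8, 14, 10]
6: 0x12 (blk 2, set 0) → L1-HIT  vc=[8, 14, 10]
7: 0x16 (blk 2, set 0) → L1-HIT  vc=[8, 14, 10]
8: 0x52 (blk 10, set 0) → VC-HIT  vc=[8, 14, 2]
9: 0x10 (blk 2, set 0) → VC-HIT  vc=[8, 14, 10]
10: 0x57 (blk 10, set 0) → VC-HIT  vc=[8, 14, 2]

OUTCOME = VC-HIT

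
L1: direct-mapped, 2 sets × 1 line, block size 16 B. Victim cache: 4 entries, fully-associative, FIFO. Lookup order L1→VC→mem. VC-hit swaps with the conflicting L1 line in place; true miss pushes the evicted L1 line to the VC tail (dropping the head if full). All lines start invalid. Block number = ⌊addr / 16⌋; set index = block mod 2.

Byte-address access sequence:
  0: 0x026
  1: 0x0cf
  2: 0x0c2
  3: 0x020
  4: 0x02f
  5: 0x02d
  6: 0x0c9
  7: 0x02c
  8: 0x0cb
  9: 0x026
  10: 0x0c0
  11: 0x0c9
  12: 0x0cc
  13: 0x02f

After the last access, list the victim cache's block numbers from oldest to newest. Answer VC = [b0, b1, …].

#0 0x26→b2/s0 MISS; vc=[]
#1 0xcf→b12/s0 MISS; vc=[2]
#2 0xc2→b12/s0 L1-HIT; vc=[2]
#3 0x20→b2/s0 VC-HIT; vc=[12]
#4 0x2f→b2/s0 L1-HIT; vc=[12]
#5 0x2d→b2/s0 L1-HIT; vc=[12]
#6 0xc9→b12/s0 VC-HIT; vc=[2]
#7 0x2c→b2/s0 VC-HIT; vc=[12]
#8 0xcb→b12/s0 VC-HIT; vc=[2]
#9 0x26→b2/s0 VC-HIT; vc=[12]
#10 0xc0→b12/s0 VC-HIT; vc=[2]
#11 0xc9→b12/s0 L1-HIT; vc=[2]
#12 0xcc→b12/s0 L1-HIT; vc=[2]
#13 0x2f→b2/s0 VC-HIT; vc=[12]

VC = [12]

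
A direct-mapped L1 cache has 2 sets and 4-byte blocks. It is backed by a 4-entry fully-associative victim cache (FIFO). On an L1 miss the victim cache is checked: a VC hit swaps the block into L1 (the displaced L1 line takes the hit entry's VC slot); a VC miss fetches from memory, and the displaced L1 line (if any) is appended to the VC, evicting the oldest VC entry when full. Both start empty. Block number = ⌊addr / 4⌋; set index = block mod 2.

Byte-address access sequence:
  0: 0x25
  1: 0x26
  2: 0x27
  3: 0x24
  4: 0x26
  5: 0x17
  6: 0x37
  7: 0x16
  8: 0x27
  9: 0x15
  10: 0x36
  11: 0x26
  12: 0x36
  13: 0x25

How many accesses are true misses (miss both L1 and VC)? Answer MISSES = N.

0: 0x25 (blk 9, set 1) → MISS  vc=[]
1: 0x26 (blk 9, set 1) → L1-HIT  vc=[]
2: 0x27 (blk 9, set 1) → L1-HIT  vc=[]
3: 0x24 (blk 9, set 1) → L1-HIT  vc=[]
4: 0x26 (blk 9, set 1) → L1-HIT  vc=[]
5: 0x17 (blk 5, set 1) → MISS  vc=[9]
6: 0x37 (blk 13, set 1) → MISS  vc=[9, 5]
7: 0x16 (blk 5, set 1) → VC-HIT  vc=[9, 13]
8: 0x27 (blk 9, set 1) → VC-HIT  vc=[5, 13]
9: 0x15 (blk 5, set 1) → VC-HIT  vc=[9, 13]
10: 0x36 (blk 13, set 1) → VC-HIT  vc=[9, 5]
11: 0x26 (blk 9, set 1) → VC-HIT  vc=[13, 5]
12: 0x36 (blk 13, set 1) → VC-HIT  vc=[9, 5]
13: 0x25 (blk 9, set 1) → VC-HIT  vc=[13, 5]

MISSES = 3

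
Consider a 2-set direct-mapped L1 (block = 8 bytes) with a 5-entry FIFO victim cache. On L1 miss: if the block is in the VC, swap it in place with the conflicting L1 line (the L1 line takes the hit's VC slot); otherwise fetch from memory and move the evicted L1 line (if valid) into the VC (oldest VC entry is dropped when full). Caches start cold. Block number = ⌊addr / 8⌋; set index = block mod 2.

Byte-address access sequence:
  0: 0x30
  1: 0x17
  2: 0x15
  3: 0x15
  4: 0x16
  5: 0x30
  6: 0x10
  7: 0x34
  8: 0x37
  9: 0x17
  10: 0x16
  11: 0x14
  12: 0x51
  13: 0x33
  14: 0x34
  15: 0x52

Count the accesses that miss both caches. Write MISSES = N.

MISSES = 3

#0 0x30→b6/s0 MISS; vc=[]
#1 0x17→b2/s0 MISS; vc=[6]
#2 0x15→b2/s0 L1-HIT; vc=[6]
#3 0x15→b2/s0 L1-HIT; vc=[6]
#4 0x16→b2/s0 L1-HIT; vc=[6]
#5 0x30→b6/s0 VC-HIT; vc=[2]
#6 0x10→b2/s0 VC-HIT; vc=[6]
#7 0x34→b6/s0 VC-HIT; vc=[2]
#8 0x37→b6/s0 L1-HIT; vc=[2]
#9 0x17→b2/s0 VC-HIT; vc=[6]
#10 0x16→b2/s0 L1-HIT; vc=[6]
#11 0x14→b2/s0 L1-HIT; vc=[6]
#12 0x51→b10/s0 MISS; vc=[6,2]
#13 0x33→b6/s0 VC-HIT; vc=[10,2]
#14 0x34→b6/s0 L1-HIT; vc=[10,2]
#15 0x52→b10/s0 VC-HIT; vc=[6,2]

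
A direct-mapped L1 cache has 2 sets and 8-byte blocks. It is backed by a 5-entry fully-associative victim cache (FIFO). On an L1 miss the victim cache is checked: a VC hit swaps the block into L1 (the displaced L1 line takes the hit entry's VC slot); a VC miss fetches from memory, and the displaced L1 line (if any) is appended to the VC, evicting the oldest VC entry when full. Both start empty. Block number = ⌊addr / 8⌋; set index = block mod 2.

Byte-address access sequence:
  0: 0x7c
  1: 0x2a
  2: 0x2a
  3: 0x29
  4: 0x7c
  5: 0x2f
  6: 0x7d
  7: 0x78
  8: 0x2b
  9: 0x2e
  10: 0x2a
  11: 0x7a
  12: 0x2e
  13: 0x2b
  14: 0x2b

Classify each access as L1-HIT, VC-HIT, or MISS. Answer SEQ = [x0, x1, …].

0: 0x7c (blk 15, set 1) → MISS  vc=[]
1: 0x2a (blk 5, set 1) → MISS  vc=[15]
2: 0x2a (blk 5, set 1) → L1-HIT  vc=[15]
3: 0x29 (blk 5, set 1) → L1-HIT  vc=[15]
4: 0x7c (blk 15, set 1) → VC-HIT  vc=[5]
5: 0x2f (blk 5, set 1) → VC-HIT  vc=[15]
6: 0x7d (blk 15, set 1) → VC-HIT  vc=[5]
7: 0x78 (blk 15, set 1) → L1-HIT  vc=[5]
8: 0x2b (blk 5, set 1) → VC-HIT  vc=[15]
9: 0x2e (blk 5, set 1) → L1-HIT  vc=[15]
10: 0x2a (blk 5, set 1) → L1-HIT  vc=[15]
11: 0x7a (blk 15, set 1) → VC-HIT  vc=[5]
12: 0x2e (blk 5, set 1) → VC-HIT  vc=[15]
13: 0x2b (blk 5, set 1) → L1-HIT  vc=[15]
14: 0x2b (blk 5, set 1) → L1-HIT  vc=[15]

SEQ = [MISS, MISS, L1-HIT, L1-HIT, VC-HIT, VC-HIT, VC-HIT, L1-HIT, VC-HIT, L1-HIT, L1-HIT, VC-HIT, VC-HIT, L1-HIT, L1-HIT]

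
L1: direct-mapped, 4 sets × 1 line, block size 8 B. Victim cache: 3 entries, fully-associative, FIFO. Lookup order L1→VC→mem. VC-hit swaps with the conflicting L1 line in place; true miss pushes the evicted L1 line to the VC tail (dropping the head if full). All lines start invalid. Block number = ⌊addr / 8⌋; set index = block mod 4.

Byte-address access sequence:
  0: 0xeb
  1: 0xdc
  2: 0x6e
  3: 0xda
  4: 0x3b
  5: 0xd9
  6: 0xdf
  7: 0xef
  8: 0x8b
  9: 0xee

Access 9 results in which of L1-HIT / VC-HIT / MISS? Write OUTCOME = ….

OUTCOME = VC-HIT

  [0] addr=0xeb blk=29 s=1: MISS | VC []
  [1] addr=0xdc blk=27 s=3: MISS | VC []
  [2] addr=0x6e blk=13 s=1: MISS | VC [29]
  [3] addr=0xda blk=27 s=3: L1-HIT | VC [29]
  [4] addr=0x3b blk=7 s=3: MISS | VC [29, 27]
  [5] addr=0xd9 blk=27 s=3: VC-HIT | VC [29, 7]
  [6] addr=0xdf blk=27 s=3: L1-HIT | VC [29, 7]
  [7] addr=0xef blk=29 s=1: VC-HIT | VC [13, 7]
  [8] addr=0x8b blk=17 s=1: MISS | VC [13, 7, 29]
  [9] addr=0xee blk=29 s=1: VC-HIT | VC [13, 7, 17]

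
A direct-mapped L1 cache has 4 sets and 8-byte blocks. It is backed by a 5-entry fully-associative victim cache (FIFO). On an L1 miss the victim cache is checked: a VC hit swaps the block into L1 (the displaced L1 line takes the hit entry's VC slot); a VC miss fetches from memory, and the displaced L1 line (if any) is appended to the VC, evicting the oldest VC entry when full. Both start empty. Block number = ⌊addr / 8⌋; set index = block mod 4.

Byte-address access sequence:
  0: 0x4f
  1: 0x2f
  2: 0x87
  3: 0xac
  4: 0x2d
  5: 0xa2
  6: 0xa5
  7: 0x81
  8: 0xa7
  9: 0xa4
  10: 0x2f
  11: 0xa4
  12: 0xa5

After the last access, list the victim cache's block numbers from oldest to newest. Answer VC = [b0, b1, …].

  [0] addr=0x4f blk=9 s=1: MISS | VC []
  [1] addr=0x2f blk=5 s=1: MISS | VC [9]
  [2] addr=0x87 blk=16 s=0: MISS | VC [9]
  [3] addr=0xac blk=21 s=1: MISS | VC [9, 5]
  [4] addr=0x2d blk=5 s=1: VC-HIT | VC [9, 21]
  [5] addr=0xa2 blk=20 s=0: MISS | VC [9, 21, 16]
  [6] addr=0xa5 blk=20 s=0: L1-HIT | VC [9, 21, 16]
  [7] addr=0x81 blk=16 s=0: VC-HIT | VC [9, 21, 20]
  [8] addr=0xa7 blk=20 s=0: VC-HIT | VC [9, 21, 16]
  [9] addr=0xa4 blk=20 s=0: L1-HIT | VC [9, 21, 16]
  [10] addr=0x2f blk=5 s=1: L1-HIT | VC [9, 21, 16]
  [11] addr=0xa4 blk=20 s=0: L1-HIT | VC [9, 21, 16]
  [12] addr=0xa5 blk=20 s=0: L1-HIT | VC [9, 21, 16]

VC = [9, 21, 16]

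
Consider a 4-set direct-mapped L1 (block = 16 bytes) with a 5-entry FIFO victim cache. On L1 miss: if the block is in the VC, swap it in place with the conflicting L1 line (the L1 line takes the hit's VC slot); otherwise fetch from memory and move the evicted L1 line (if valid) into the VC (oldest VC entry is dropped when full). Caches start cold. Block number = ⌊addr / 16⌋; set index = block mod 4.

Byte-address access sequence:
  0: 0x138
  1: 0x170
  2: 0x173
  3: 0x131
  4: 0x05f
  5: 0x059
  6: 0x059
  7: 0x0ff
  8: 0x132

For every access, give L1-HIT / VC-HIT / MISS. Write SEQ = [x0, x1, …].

0: 0x138 (blk 19, set 3) → MISS  vc=[]
1: 0x170 (blk 23, set 3) → MISS  vc=[19]
2: 0x173 (blk 23, set 3) → L1-HIT  vc=[19]
3: 0x131 (blk 19, set 3) → VC-HIT  vc=[23]
4: 0x5f (blk 5, set 1) → MISS  vc=[23]
5: 0x59 (blk 5, set 1) → L1-HIT  vc=[23]
6: 0x59 (blk 5, set 1) → L1-HIT  vc=[23]
7: 0xff (blk 15, set 3) → MISS  vc=[23, 19]
8: 0x132 (blk 19, set 3) → VC-HIT  vc=[23, 15]

SEQ = [MISS, MISS, L1-HIT, VC-HIT, MISS, L1-HIT, L1-HIT, MISS, VC-HIT]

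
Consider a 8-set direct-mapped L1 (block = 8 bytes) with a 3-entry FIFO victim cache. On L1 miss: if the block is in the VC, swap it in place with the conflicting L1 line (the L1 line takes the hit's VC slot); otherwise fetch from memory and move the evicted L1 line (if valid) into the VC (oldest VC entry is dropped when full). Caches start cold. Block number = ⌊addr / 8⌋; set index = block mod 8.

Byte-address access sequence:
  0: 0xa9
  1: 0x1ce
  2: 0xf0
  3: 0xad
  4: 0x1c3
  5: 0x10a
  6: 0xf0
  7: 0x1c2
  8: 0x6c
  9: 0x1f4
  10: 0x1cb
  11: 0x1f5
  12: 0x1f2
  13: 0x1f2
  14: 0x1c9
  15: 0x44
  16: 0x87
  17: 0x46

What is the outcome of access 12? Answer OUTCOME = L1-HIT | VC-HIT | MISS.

  [0] addr=0xa9 blk=21 s=5: MISS | VC []
  [1] addr=0x1ce blk=57 s=1: MISS | VC []
  [2] addr=0xf0 blk=30 s=6: MISS | VC []
  [3] addr=0xad blk=21 s=5: L1-HIT | VC []
  [4] addr=0x1c3 blk=56 s=0: MISS | VC []
  [5] addr=0x10a blk=33 s=1: MISS | VC [57]
  [6] addr=0xf0 blk=30 s=6: L1-HIT | VC [57]
  [7] addr=0x1c2 blk=56 s=0: L1-HIT | VC [57]
  [8] addr=0x6c blk=13 s=5: MISS | VC [57, 21]
  [9] addr=0x1f4 blk=62 s=6: MISS | VC [57, 21, 30]
  [10] addr=0x1cb blk=57 s=1: VC-HIT | VC [33, 21, 30]
  [11] addr=0x1f5 blk=62 s=6: L1-HIT | VC [33, 21, 30]
  [12] addr=0x1f2 blk=62 s=6: L1-HIT | VC [33, 21, 30]
  [13] addr=0x1f2 blk=62 s=6: L1-HIT | VC [33, 21, 30]
  [14] addr=0x1c9 blk=57 s=1: L1-HIT | VC [33, 21, 30]
  [15] addr=0x44 blk=8 s=0: MISS | VC [21, 30, 56]
  [16] addr=0x87 blk=16 s=0: MISS | VC [30, 56, 8]
  [17] addr=0x46 blk=8 s=0: VC-HIT | VC [30, 56, 16]

OUTCOME = L1-HIT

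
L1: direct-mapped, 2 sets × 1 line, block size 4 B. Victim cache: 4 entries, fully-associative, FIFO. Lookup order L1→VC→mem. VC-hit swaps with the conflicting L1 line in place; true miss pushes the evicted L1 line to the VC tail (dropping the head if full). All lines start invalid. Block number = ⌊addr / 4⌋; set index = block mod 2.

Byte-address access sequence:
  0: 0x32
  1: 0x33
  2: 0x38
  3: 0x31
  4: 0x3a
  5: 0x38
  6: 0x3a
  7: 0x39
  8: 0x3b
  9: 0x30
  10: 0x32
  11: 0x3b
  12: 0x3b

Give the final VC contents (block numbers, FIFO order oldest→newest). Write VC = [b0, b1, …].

VC = [12]

0: 0x32 (blk 12, set 0) → MISS  vc=[]
1: 0x33 (blk 12, set 0) → L1-HIT  vc=[]
2: 0x38 (blk 14, set 0) → MISS  vc=[12]
3: 0x31 (blk 12, set 0) → VC-HIT  vc=[14]
4: 0x3a (blk 14, set 0) → VC-HIT  vc=[12]
5: 0x38 (blk 14, set 0) → L1-HIT  vc=[12]
6: 0x3a (blk 14, set 0) → L1-HIT  vc=[12]
7: 0x39 (blk 14, set 0) → L1-HIT  vc=[12]
8: 0x3b (blk 14, set 0) → L1-HIT  vc=[12]
9: 0x30 (blk 12, set 0) → VC-HIT  vc=[14]
10: 0x32 (blk 12, set 0) → L1-HIT  vc=[14]
11: 0x3b (blk 14, set 0) → VC-HIT  vc=[12]
12: 0x3b (blk 14, set 0) → L1-HIT  vc=[12]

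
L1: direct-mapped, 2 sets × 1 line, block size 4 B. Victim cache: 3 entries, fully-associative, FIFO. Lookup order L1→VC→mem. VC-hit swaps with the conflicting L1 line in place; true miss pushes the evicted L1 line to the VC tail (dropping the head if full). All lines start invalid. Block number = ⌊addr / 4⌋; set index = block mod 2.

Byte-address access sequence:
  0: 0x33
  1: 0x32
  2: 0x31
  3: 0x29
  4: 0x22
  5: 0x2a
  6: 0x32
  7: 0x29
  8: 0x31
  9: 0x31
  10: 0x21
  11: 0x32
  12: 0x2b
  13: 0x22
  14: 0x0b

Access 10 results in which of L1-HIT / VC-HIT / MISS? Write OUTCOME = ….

  [0] addr=0x33 blk=12 s=0: MISS | VC []
  [1] addr=0x32 blk=12 s=0: L1-HIT | VC []
  [2] addr=0x31 blk=12 s=0: L1-HIT | VC []
  [3] addr=0x29 blk=10 s=0: MISS | VC [12]
  [4] addr=0x22 blk=8 s=0: MISS | VC [12, 10]
  [5] addr=0x2a blk=10 s=0: VC-HIT | VC [12, 8]
  [6] addr=0x32 blk=12 s=0: VC-HIT | VC [10, 8]
  [7] addr=0x29 blk=10 s=0: VC-HIT | VC [12, 8]
  [8] addr=0x31 blk=12 s=0: VC-HIT | VC [10, 8]
  [9] addr=0x31 blk=12 s=0: L1-HIT | VC [10, 8]
  [10] addr=0x21 blk=8 s=0: VC-HIT | VC [10, 12]
  [11] addr=0x32 blk=12 s=0: VC-HIT | VC [10, 8]
  [12] addr=0x2b blk=10 s=0: VC-HIT | VC [12, 8]
  [13] addr=0x22 blk=8 s=0: VC-HIT | VC [12, 10]
  [14] addr=0xb blk=2 s=0: MISS | VC [12, 10, 8]

OUTCOME = VC-HIT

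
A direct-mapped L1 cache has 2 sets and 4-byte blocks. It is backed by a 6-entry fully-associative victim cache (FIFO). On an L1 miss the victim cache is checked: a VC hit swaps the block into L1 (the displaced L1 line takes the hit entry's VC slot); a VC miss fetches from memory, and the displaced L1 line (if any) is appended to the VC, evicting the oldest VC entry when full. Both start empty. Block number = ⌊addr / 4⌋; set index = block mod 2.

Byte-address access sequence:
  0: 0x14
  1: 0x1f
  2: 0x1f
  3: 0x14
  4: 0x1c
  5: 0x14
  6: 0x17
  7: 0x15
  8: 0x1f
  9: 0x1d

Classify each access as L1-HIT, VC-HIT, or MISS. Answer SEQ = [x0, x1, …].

SEQ = [MISS, MISS, L1-HIT, VC-HIT, VC-HIT, VC-HIT, L1-HIT, L1-HIT, VC-HIT, L1-HIT]

#0 0x14→b5/s1 MISS; vc=[]
#1 0x1f→b7/s1 MISS; vc=[5]
#2 0x1f→b7/s1 L1-HIT; vc=[5]
#3 0x14→b5/s1 VC-HIT; vc=[7]
#4 0x1c→b7/s1 VC-HIT; vc=[5]
#5 0x14→b5/s1 VC-HIT; vc=[7]
#6 0x17→b5/s1 L1-HIT; vc=[7]
#7 0x15→b5/s1 L1-HIT; vc=[7]
#8 0x1f→b7/s1 VC-HIT; vc=[5]
#9 0x1d→b7/s1 L1-HIT; vc=[5]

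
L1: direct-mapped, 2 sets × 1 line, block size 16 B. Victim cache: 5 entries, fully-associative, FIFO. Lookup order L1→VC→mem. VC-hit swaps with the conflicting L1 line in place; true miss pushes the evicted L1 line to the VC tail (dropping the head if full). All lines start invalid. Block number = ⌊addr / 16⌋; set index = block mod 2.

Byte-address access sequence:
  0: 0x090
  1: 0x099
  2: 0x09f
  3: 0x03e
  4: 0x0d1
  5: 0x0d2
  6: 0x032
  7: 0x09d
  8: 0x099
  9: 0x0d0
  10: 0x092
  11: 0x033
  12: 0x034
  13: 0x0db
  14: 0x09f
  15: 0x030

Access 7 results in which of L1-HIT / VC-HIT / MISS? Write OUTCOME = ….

OUTCOME = VC-HIT

  [0] addr=0x90 blk=9 s=1: MISS | VC []
  [1] addr=0x99 blk=9 s=1: L1-HIT | VC []
  [2] addr=0x9f blk=9 s=1: L1-HIT | VC []
  [3] addr=0x3e blk=3 s=1: MISS | VC [9]
  [4] addr=0xd1 blk=13 s=1: MISS | VC [9, 3]
  [5] addr=0xd2 blk=13 s=1: L1-HIT | VC [9, 3]
  [6] addr=0x32 blk=3 s=1: VC-HIT | VC [9, 13]
  [7] addr=0x9d blk=9 s=1: VC-HIT | VC [3, 13]
  [8] addr=0x99 blk=9 s=1: L1-HIT | VC [3, 13]
  [9] addr=0xd0 blk=13 s=1: VC-HIT | VC [3, 9]
  [10] addr=0x92 blk=9 s=1: VC-HIT | VC [3, 13]
  [11] addr=0x33 blk=3 s=1: VC-HIT | VC [9, 13]
  [12] addr=0x34 blk=3 s=1: L1-HIT | VC [9, 13]
  [13] addr=0xdb blk=13 s=1: VC-HIT | VC [9, 3]
  [14] addr=0x9f blk=9 s=1: VC-HIT | VC [13, 3]
  [15] addr=0x30 blk=3 s=1: VC-HIT | VC [13, 9]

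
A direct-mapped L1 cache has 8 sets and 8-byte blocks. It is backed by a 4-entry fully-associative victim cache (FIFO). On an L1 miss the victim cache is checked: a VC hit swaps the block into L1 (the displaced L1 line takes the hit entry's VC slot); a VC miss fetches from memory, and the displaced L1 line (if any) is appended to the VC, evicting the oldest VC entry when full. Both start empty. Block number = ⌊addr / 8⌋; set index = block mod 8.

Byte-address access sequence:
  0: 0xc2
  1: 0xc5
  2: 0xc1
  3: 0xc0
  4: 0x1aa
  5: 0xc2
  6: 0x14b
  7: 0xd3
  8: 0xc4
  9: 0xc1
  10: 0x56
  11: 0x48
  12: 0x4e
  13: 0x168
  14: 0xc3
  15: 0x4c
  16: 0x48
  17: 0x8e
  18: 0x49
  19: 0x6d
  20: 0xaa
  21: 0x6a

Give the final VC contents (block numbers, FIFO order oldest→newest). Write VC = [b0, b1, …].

VC = [53, 17, 45, 21]

0: 0xc2 (blk 24, set 0) → MISS  vc=[]
1: 0xc5 (blk 24, set 0) → L1-HIT  vc=[]
2: 0xc1 (blk 24, set 0) → L1-HIT  vc=[]
3: 0xc0 (blk 24, set 0) → L1-HIT  vc=[]
4: 0x1aa (blk 53, set 5) → MISS  vc=[]
5: 0xc2 (blk 24, set 0) → L1-HIT  vc=[]
6: 0x14b (blk 41, set 1) → MISS  vc=[]
7: 0xd3 (blk 26, set 2) → MISS  vc=[]
8: 0xc4 (blk 24, set 0) → L1-HIT  vc=[]
9: 0xc1 (blk 24, set 0) → L1-HIT  vc=[]
10: 0x56 (blk 10, set 2) → MISS  vc=[26]
11: 0x48 (blk 9, set 1) → MISS  vc=[26, 41]
12: 0x4e (blk 9, set 1) → L1-HIT  vc=[26, 41]
13: 0x168 (blk 45, set 5) → MISS  vc=[26, 41, 53]
14: 0xc3 (blk 24, set 0) → L1-HIT  vc=[26, 41, 53]
15: 0x4c (blk 9, set 1) → L1-HIT  vc=[26, 41, 53]
16: 0x48 (blk 9, set 1) → L1-HIT  vc=[26, 41, 53]
17: 0x8e (blk 17, set 1) → MISS  vc=[26, 41, 53, 9]
18: 0x49 (blk 9, set 1) → VC-HIT  vc=[26, 41, 53, 17]
19: 0x6d (blk 13, set 5) → MISS  vc=[41, 53, 17, 45]
20: 0xaa (blk 21, set 5) → MISS  vc=[53, 17, 45, 13]
21: 0x6a (blk 13, set 5) → VC-HIT  vc=[53, 17, 45, 21]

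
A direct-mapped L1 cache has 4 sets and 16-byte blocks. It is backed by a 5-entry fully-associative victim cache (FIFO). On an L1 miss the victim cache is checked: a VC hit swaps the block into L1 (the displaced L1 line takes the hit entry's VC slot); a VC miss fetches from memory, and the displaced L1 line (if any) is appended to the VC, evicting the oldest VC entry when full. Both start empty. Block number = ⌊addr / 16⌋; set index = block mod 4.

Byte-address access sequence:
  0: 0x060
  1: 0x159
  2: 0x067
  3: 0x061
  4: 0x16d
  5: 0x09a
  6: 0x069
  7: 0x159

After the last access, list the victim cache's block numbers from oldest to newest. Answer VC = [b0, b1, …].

VC = [22, 9]

0: 0x60 (blk 6, set 2) → MISS  vc=[]
1: 0x159 (blk 21, set 1) → MISS  vc=[]
2: 0x67 (blk 6, set 2) → L1-HIT  vc=[]
3: 0x61 (blk 6, set 2) → L1-HIT  vc=[]
4: 0x16d (blk 22, set 2) → MISS  vc=[6]
5: 0x9a (blk 9, set 1) → MISS  vc=[6, 21]
6: 0x69 (blk 6, set 2) → VC-HIT  vc=[22, 21]
7: 0x159 (blk 21, set 1) → VC-HIT  vc=[22, 9]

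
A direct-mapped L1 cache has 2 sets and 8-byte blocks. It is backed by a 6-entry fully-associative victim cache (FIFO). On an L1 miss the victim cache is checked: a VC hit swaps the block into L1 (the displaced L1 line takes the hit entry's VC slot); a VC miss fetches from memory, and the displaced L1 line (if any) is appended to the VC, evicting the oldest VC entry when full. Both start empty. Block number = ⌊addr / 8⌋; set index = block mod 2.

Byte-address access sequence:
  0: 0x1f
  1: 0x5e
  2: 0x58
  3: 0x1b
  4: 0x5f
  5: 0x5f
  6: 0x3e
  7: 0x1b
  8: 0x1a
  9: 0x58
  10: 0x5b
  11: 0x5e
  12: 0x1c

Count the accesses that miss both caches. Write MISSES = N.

MISSES = 3

0: 0x1f (blk 3, set 1) → MISS  vc=[]
1: 0x5e (blk 11, set 1) → MISS  vc=[3]
2: 0x58 (blk 11, set 1) → L1-HIT  vc=[3]
3: 0x1b (blk 3, set 1) → VC-HIT  vc=[11]
4: 0x5f (blk 11, set 1) → VC-HIT  vc=[3]
5: 0x5f (blk 11, set 1) → L1-HIT  vc=[3]
6: 0x3e (blk 7, set 1) → MISS  vc=[3, 11]
7: 0x1b (blk 3, set 1) → VC-HIT  vc=[7, 11]
8: 0x1a (blk 3, set 1) → L1-HIT  vc=[7, 11]
9: 0x58 (blk 11, set 1) → VC-HIT  vc=[7, 3]
10: 0x5b (blk 11, set 1) → L1-HIT  vc=[7, 3]
11: 0x5e (blk 11, set 1) → L1-HIT  vc=[7, 3]
12: 0x1c (blk 3, set 1) → VC-HIT  vc=[7, 11]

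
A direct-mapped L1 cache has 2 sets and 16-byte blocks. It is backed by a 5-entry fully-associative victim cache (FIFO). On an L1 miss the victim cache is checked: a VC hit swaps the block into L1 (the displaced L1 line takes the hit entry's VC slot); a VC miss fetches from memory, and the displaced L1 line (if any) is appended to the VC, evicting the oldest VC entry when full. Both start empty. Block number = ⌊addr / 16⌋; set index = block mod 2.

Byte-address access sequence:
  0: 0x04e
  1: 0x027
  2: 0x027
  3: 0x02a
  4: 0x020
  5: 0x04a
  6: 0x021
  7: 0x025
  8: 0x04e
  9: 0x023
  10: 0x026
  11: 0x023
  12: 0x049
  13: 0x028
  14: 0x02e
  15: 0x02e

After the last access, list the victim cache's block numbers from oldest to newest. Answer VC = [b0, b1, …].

VC = [4]

  [0] addr=0x4e blk=4 s=0: MISS | VC []
  [1] addr=0x27 blk=2 s=0: MISS | VC [4]
  [2] addr=0x27 blk=2 s=0: L1-HIT | VC [4]
  [3] addr=0x2a blk=2 s=0: L1-HIT | VC [4]
  [4] addr=0x20 blk=2 s=0: L1-HIT | VC [4]
  [5] addr=0x4a blk=4 s=0: VC-HIT | VC [2]
  [6] addr=0x21 blk=2 s=0: VC-HIT | VC [4]
  [7] addr=0x25 blk=2 s=0: L1-HIT | VC [4]
  [8] addr=0x4e blk=4 s=0: VC-HIT | VC [2]
  [9] addr=0x23 blk=2 s=0: VC-HIT | VC [4]
  [10] addr=0x26 blk=2 s=0: L1-HIT | VC [4]
  [11] addr=0x23 blk=2 s=0: L1-HIT | VC [4]
  [12] addr=0x49 blk=4 s=0: VC-HIT | VC [2]
  [13] addr=0x28 blk=2 s=0: VC-HIT | VC [4]
  [14] addr=0x2e blk=2 s=0: L1-HIT | VC [4]
  [15] addr=0x2e blk=2 s=0: L1-HIT | VC [4]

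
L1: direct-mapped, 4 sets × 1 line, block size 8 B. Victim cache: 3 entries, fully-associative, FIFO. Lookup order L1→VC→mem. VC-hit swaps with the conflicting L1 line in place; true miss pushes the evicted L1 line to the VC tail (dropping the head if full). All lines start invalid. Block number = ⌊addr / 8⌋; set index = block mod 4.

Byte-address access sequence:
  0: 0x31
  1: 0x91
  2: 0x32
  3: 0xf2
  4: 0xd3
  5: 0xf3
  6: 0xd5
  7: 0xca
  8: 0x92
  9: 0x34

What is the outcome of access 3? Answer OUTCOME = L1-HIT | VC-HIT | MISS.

OUTCOME = MISS

#0 0x31→b6/s2 MISS; vc=[]
#1 0x91→b18/s2 MISS; vc=[6]
#2 0x32→b6/s2 VC-HIT; vc=[18]
#3 0xf2→b30/s2 MISS; vc=[18,6]
#4 0xd3→b26/s2 MISS; vc=[18,6,30]
#5 0xf3→b30/s2 VC-HIT; vc=[18,6,26]
#6 0xd5→b26/s2 VC-HIT; vc=[18,6,30]
#7 0xca→b25/s1 MISS; vc=[18,6,30]
#8 0x92→b18/s2 VC-HIT; vc=[26,6,30]
#9 0x34→b6/s2 VC-HIT; vc=[26,18,30]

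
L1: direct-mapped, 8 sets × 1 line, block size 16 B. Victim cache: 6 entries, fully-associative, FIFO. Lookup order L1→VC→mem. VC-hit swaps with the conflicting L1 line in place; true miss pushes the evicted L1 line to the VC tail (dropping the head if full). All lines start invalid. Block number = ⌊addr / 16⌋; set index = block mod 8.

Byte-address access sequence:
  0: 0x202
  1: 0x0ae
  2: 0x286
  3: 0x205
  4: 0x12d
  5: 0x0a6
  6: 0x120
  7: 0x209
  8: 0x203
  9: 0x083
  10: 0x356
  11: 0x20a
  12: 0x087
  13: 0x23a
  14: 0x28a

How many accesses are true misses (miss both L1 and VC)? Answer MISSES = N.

MISSES = 7

0: 0x202 (blk 32, set 0) → MISS  vc=[]
1: 0xae (blk 10, set 2) → MISS  vc=[]
2: 0x286 (blk 40, set 0) → MISS  vc=[32]
3: 0x205 (blk 32, set 0) → VC-HIT  vc=[40]
4: 0x12d (blk 18, set 2) → MISS  vc=[40, 10]
5: 0xa6 (blk 10, set 2) → VC-HIT  vc=[40, 18]
6: 0x120 (blk 18, set 2) → VC-HIT  vc=[40, 10]
7: 0x209 (blk 32, set 0) → L1-HIT  vc=[40, 10]
8: 0x203 (blk 32, set 0) → L1-HIT  vc=[40, 10]
9: 0x83 (blk 8, set 0) → MISS  vc=[40, 10, 32]
10: 0x356 (blk 53, set 5) → MISS  vc=[40, 10, 32]
11: 0x20a (blk 32, set 0) → VC-HIT  vc=[40, 10, 8]
12: 0x87 (blk 8, set 0) → VC-HIT  vc=[40, 10, 32]
13: 0x23a (blk 35, set 3) → MISS  vc=[40, 10, 32]
14: 0x28a (blk 40, set 0) → VC-HIT  vc=[8, 10, 32]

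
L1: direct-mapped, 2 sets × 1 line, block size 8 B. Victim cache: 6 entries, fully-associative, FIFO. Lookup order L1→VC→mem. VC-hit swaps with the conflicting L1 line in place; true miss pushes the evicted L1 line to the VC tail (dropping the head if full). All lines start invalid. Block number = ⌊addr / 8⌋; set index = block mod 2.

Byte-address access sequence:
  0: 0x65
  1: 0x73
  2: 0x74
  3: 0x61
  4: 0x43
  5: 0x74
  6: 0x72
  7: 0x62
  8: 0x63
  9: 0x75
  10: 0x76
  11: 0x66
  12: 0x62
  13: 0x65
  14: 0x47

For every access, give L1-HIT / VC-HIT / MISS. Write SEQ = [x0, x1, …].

0: 0x65 (blk 12, set 0) → MISS  vc=[]
1: 0x73 (blk 14, set 0) → MISS  vc=[12]
2: 0x74 (blk 14, set 0) → L1-HIT  vc=[12]
3: 0x61 (blk 12, set 0) → VC-HIT  vc=[14]
4: 0x43 (blk 8, set 0) → MISS  vc=[14, 12]
5: 0x74 (blk 14, set 0) → VC-HIT  vc=[8, 12]
6: 0x72 (blk 14, set 0) → L1-HIT  vc=[8, 12]
7: 0x62 (blk 12, set 0) → VC-HIT  vc=[8, 14]
8: 0x63 (blk 12, set 0) → L1-HIT  vc=[8, 14]
9: 0x75 (blk 14, set 0) → VC-HIT  vc=[8, 12]
10: 0x76 (blk 14, set 0) → L1-HIT  vc=[8, 12]
11: 0x66 (blk 12, set 0) → VC-HIT  vc=[8, 14]
12: 0x62 (blk 12, set 0) → L1-HIT  vc=[8, 14]
13: 0x65 (blk 12, set 0) → L1-HIT  vc=[8, 14]
14: 0x47 (blk 8, set 0) → VC-HIT  vc=[12, 14]

SEQ = [MISS, MISS, L1-HIT, VC-HIT, MISS, VC-HIT, L1-HIT, VC-HIT, L1-HIT, VC-HIT, L1-HIT, VC-HIT, L1-HIT, L1-HIT, VC-HIT]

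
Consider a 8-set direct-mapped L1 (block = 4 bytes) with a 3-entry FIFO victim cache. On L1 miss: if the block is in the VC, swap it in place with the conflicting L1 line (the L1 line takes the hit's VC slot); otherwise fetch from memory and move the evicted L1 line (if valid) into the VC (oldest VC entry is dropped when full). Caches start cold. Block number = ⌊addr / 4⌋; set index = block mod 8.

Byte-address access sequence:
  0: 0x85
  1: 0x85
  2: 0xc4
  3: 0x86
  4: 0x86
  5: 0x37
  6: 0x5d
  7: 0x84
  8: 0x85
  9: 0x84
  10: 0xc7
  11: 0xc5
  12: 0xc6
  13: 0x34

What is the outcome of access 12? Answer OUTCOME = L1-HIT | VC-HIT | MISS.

OUTCOME = L1-HIT

#0 0x85→b33/s1 MISS; vc=[]
#1 0x85→b33/s1 L1-HIT; vc=[]
#2 0xc4→b49/s1 MISS; vc=[33]
#3 0x86→b33/s1 VC-HIT; vc=[49]
#4 0x86→b33/s1 L1-HIT; vc=[49]
#5 0x37→b13/s5 MISS; vc=[49]
#6 0x5d→b23/s7 MISS; vc=[49]
#7 0x84→b33/s1 L1-HIT; vc=[49]
#8 0x85→b33/s1 L1-HIT; vc=[49]
#9 0x84→b33/s1 L1-HIT; vc=[49]
#10 0xc7→b49/s1 VC-HIT; vc=[33]
#11 0xc5→b49/s1 L1-HIT; vc=[33]
#12 0xc6→b49/s1 L1-HIT; vc=[33]
#13 0x34→b13/s5 L1-HIT; vc=[33]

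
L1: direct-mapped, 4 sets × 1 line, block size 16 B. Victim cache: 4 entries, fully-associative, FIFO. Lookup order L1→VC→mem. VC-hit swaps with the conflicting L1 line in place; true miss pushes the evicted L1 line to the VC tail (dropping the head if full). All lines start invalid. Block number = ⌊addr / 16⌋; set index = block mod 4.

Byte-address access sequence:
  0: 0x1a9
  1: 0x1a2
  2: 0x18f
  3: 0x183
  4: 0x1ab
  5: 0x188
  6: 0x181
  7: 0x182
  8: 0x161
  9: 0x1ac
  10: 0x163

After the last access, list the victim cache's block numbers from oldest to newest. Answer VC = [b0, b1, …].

0: 0x1a9 (blk 26, set 2) → MISS  vc=[]
1: 0x1a2 (blk 26, set 2) → L1-HIT  vc=[]
2: 0x18f (blk 24, set 0) → MISS  vc=[]
3: 0x183 (blk 24, set 0) → L1-HIT  vc=[]
4: 0x1ab (blk 26, set 2) → L1-HIT  vc=[]
5: 0x188 (blk 24, set 0) → L1-HIT  vc=[]
6: 0x181 (blk 24, set 0) → L1-HIT  vc=[]
7: 0x182 (blk 24, set 0) → L1-HIT  vc=[]
8: 0x161 (blk 22, set 2) → MISS  vc=[26]
9: 0x1ac (blk 26, set 2) → VC-HIT  vc=[22]
10: 0x163 (blk 22, set 2) → VC-HIT  vc=[26]

VC = [26]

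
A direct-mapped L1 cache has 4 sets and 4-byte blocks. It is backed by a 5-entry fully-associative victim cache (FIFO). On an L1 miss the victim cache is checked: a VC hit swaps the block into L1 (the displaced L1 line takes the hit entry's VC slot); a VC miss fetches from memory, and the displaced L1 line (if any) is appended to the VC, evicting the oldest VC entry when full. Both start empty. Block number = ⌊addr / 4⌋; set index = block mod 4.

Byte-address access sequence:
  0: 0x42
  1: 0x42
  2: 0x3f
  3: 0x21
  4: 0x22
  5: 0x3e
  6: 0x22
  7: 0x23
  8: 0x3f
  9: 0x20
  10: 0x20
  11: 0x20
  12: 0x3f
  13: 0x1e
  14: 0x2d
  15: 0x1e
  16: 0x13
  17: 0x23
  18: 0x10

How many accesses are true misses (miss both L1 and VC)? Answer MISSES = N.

MISSES = 6

#0 0x42→b16/s0 MISS; vc=[]
#1 0x42→b16/s0 L1-HIT; vc=[]
#2 0x3f→b15/s3 MISS; vc=[]
#3 0x21→b8/s0 MISS; vc=[16]
#4 0x22→b8/s0 L1-HIT; vc=[16]
#5 0x3e→b15/s3 L1-HIT; vc=[16]
#6 0x22→b8/s0 L1-HIT; vc=[16]
#7 0x23→b8/s0 L1-HIT; vc=[16]
#8 0x3f→b15/s3 L1-HIT; vc=[16]
#9 0x20→b8/s0 L1-HIT; vc=[16]
#10 0x20→b8/s0 L1-HIT; vc=[16]
#11 0x20→b8/s0 L1-HIT; vc=[16]
#12 0x3f→b15/s3 L1-HIT; vc=[16]
#13 0x1e→b7/s3 MISS; vc=[16,15]
#14 0x2d→b11/s3 MISS; vc=[16,15,7]
#15 0x1e→b7/s3 VC-HIT; vc=[16,15,11]
#16 0x13→b4/s0 MISS; vc=[16,15,11,8]
#17 0x23→b8/s0 VC-HIT; vc=[16,15,11,4]
#18 0x10→b4/s0 VC-HIT; vc=[16,15,11,8]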